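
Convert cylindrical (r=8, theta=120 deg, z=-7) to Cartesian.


x = 8 * cos(120) = -4
y = 8 * sin(120) = 6.9282
z = -7

(-4, 6.9282, -7)


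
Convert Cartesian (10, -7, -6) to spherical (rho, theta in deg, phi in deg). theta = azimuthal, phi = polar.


rho = sqrt(10^2 + (-7)^2 + (-6)^2) = 13.6015
theta = atan2(-7, 10) = 325.008 deg
phi = acos(-6/13.6015) = 116.1759 deg

rho = 13.6015, theta = 325.008 deg, phi = 116.1759 deg


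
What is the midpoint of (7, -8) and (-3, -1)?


Midpoint = ((7+-3)/2, (-8+-1)/2) = (2, -4.5)

(2, -4.5)


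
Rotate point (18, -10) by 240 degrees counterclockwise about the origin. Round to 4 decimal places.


x' = 18*cos(240) - -10*sin(240) = -17.6603
y' = 18*sin(240) + -10*cos(240) = -10.5885

(-17.6603, -10.5885)


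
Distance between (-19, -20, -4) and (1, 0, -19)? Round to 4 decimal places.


d = sqrt((1--19)^2 + (0--20)^2 + (-19--4)^2) = 32.0156

32.0156


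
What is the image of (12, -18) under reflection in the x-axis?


Reflection across x-axis: (x, y) -> (x, -y)
(12, -18) -> (12, 18)

(12, 18)


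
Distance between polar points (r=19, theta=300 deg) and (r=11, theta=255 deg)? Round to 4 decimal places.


d = sqrt(r1^2 + r2^2 - 2*r1*r2*cos(t2-t1))
d = sqrt(19^2 + 11^2 - 2*19*11*cos(255-300)) = 13.6539

13.6539


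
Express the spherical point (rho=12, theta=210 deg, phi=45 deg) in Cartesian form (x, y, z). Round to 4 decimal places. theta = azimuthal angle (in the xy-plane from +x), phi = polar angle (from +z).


x = 12 * sin(45) * cos(210) = -7.3485
y = 12 * sin(45) * sin(210) = -4.2426
z = 12 * cos(45) = 8.4853

(-7.3485, -4.2426, 8.4853)


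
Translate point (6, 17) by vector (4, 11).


Translation: (x+dx, y+dy) = (6+4, 17+11) = (10, 28)

(10, 28)


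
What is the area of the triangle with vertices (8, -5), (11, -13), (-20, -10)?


Area = |x1(y2-y3) + x2(y3-y1) + x3(y1-y2)| / 2
= |8*(-13--10) + 11*(-10--5) + -20*(-5--13)| / 2
= 119.5

119.5


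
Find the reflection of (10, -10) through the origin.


Reflection through origin: (x, y) -> (-x, -y)
(10, -10) -> (-10, 10)

(-10, 10)


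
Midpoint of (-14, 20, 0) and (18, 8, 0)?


Midpoint = ((-14+18)/2, (20+8)/2, (0+0)/2) = (2, 14, 0)

(2, 14, 0)


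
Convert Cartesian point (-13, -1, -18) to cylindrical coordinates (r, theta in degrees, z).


r = sqrt((-13)^2 + (-1)^2) = 13.0384
theta = atan2(-1, -13) = 184.3987 deg
z = -18

r = 13.0384, theta = 184.3987 deg, z = -18


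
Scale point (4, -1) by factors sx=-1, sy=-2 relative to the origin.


Scaling: (x*sx, y*sy) = (4*-1, -1*-2) = (-4, 2)

(-4, 2)


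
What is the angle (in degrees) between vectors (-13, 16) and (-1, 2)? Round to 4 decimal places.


dot = -13*-1 + 16*2 = 45
|u| = 20.6155, |v| = 2.2361
cos(angle) = 0.9762
angle = 12.5288 degrees

12.5288 degrees


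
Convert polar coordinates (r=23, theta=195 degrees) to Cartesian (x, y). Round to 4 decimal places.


x = 23 * cos(195) = -22.2163
y = 23 * sin(195) = -5.9528

(-22.2163, -5.9528)


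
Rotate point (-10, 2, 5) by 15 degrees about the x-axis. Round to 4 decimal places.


x' = -10
y' = 2*cos(15) - 5*sin(15) = 0.6378
z' = 2*sin(15) + 5*cos(15) = 5.3473

(-10, 0.6378, 5.3473)


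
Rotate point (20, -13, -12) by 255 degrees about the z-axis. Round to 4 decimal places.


x' = 20*cos(255) - -13*sin(255) = -17.7334
y' = 20*sin(255) + -13*cos(255) = -15.9539
z' = -12

(-17.7334, -15.9539, -12)


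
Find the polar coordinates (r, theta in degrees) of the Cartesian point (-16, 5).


r = sqrt((-16)^2 + 5^2) = 16.7631
theta = atan2(5, -16) = 162.646 degrees

r = 16.7631, theta = 162.646 degrees


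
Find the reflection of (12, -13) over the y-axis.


Reflection across y-axis: (x, y) -> (-x, y)
(12, -13) -> (-12, -13)

(-12, -13)


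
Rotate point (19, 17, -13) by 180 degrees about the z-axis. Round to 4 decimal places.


x' = 19*cos(180) - 17*sin(180) = -19
y' = 19*sin(180) + 17*cos(180) = -17
z' = -13

(-19, -17, -13)


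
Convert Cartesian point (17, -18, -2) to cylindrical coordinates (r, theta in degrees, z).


r = sqrt(17^2 + (-18)^2) = 24.7588
theta = atan2(-18, 17) = 313.3634 deg
z = -2

r = 24.7588, theta = 313.3634 deg, z = -2


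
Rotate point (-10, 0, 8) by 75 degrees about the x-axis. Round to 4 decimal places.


x' = -10
y' = 0*cos(75) - 8*sin(75) = -7.7274
z' = 0*sin(75) + 8*cos(75) = 2.0706

(-10, -7.7274, 2.0706)


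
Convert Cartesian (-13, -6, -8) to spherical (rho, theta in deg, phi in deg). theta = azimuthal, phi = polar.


rho = sqrt((-13)^2 + (-6)^2 + (-8)^2) = 16.4012
theta = atan2(-6, -13) = 204.7751 deg
phi = acos(-8/16.4012) = 119.194 deg

rho = 16.4012, theta = 204.7751 deg, phi = 119.194 deg


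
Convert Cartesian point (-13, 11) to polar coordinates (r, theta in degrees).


r = sqrt((-13)^2 + 11^2) = 17.0294
theta = atan2(11, -13) = 139.7636 degrees

r = 17.0294, theta = 139.7636 degrees


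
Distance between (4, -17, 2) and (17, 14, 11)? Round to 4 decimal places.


d = sqrt((17-4)^2 + (14--17)^2 + (11-2)^2) = 34.7994

34.7994


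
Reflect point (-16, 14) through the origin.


Reflection through origin: (x, y) -> (-x, -y)
(-16, 14) -> (16, -14)

(16, -14)


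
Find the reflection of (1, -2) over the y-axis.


Reflection across y-axis: (x, y) -> (-x, y)
(1, -2) -> (-1, -2)

(-1, -2)


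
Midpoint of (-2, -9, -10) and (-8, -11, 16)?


Midpoint = ((-2+-8)/2, (-9+-11)/2, (-10+16)/2) = (-5, -10, 3)

(-5, -10, 3)


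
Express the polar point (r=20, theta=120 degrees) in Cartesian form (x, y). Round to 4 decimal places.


x = 20 * cos(120) = -10
y = 20 * sin(120) = 17.3205

(-10, 17.3205)


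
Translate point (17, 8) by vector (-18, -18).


Translation: (x+dx, y+dy) = (17+-18, 8+-18) = (-1, -10)

(-1, -10)


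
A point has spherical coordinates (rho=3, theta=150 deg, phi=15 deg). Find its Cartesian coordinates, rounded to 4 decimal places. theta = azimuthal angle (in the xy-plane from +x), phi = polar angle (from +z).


x = 3 * sin(15) * cos(150) = -0.6724
y = 3 * sin(15) * sin(150) = 0.3882
z = 3 * cos(15) = 2.8978

(-0.6724, 0.3882, 2.8978)


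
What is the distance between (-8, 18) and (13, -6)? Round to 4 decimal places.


d = sqrt((13--8)^2 + (-6-18)^2) = 31.8904

31.8904


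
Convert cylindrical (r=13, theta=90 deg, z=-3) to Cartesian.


x = 13 * cos(90) = 0
y = 13 * sin(90) = 13
z = -3

(0, 13, -3)


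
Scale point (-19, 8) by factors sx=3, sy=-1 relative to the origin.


Scaling: (x*sx, y*sy) = (-19*3, 8*-1) = (-57, -8)

(-57, -8)


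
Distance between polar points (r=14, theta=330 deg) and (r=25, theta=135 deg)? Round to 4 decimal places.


d = sqrt(r1^2 + r2^2 - 2*r1*r2*cos(t2-t1))
d = sqrt(14^2 + 25^2 - 2*14*25*cos(135-330)) = 38.693

38.693


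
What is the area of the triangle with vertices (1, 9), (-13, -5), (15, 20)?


Area = |x1(y2-y3) + x2(y3-y1) + x3(y1-y2)| / 2
= |1*(-5-20) + -13*(20-9) + 15*(9--5)| / 2
= 21

21


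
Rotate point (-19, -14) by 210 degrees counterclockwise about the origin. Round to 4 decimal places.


x' = -19*cos(210) - -14*sin(210) = 9.4545
y' = -19*sin(210) + -14*cos(210) = 21.6244

(9.4545, 21.6244)


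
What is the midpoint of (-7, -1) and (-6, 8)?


Midpoint = ((-7+-6)/2, (-1+8)/2) = (-6.5, 3.5)

(-6.5, 3.5)


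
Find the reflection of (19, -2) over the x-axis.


Reflection across x-axis: (x, y) -> (x, -y)
(19, -2) -> (19, 2)

(19, 2)


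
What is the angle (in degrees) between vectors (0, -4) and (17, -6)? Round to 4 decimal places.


dot = 0*17 + -4*-6 = 24
|u| = 4, |v| = 18.0278
cos(angle) = 0.3328
angle = 70.56 degrees

70.56 degrees


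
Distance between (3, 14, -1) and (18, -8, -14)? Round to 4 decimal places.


d = sqrt((18-3)^2 + (-8-14)^2 + (-14--1)^2) = 29.6311

29.6311


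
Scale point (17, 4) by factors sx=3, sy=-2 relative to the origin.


Scaling: (x*sx, y*sy) = (17*3, 4*-2) = (51, -8)

(51, -8)


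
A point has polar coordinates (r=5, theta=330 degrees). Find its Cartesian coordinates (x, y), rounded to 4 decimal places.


x = 5 * cos(330) = 4.3301
y = 5 * sin(330) = -2.5

(4.3301, -2.5)


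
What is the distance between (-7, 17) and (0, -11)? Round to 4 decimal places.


d = sqrt((0--7)^2 + (-11-17)^2) = 28.8617

28.8617


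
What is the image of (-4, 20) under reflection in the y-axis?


Reflection across y-axis: (x, y) -> (-x, y)
(-4, 20) -> (4, 20)

(4, 20)


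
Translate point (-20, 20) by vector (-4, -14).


Translation: (x+dx, y+dy) = (-20+-4, 20+-14) = (-24, 6)

(-24, 6)


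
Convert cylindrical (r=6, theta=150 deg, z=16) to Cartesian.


x = 6 * cos(150) = -5.1962
y = 6 * sin(150) = 3
z = 16

(-5.1962, 3, 16)


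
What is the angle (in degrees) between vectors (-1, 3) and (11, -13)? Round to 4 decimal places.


dot = -1*11 + 3*-13 = -50
|u| = 3.1623, |v| = 17.0294
cos(angle) = -0.9285
angle = 158.1986 degrees

158.1986 degrees


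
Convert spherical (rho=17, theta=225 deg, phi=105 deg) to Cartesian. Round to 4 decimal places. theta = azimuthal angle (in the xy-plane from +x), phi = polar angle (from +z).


x = 17 * sin(105) * cos(225) = -11.6112
y = 17 * sin(105) * sin(225) = -11.6112
z = 17 * cos(105) = -4.3999

(-11.6112, -11.6112, -4.3999)


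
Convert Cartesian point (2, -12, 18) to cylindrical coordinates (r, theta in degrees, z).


r = sqrt(2^2 + (-12)^2) = 12.1655
theta = atan2(-12, 2) = 279.4623 deg
z = 18

r = 12.1655, theta = 279.4623 deg, z = 18


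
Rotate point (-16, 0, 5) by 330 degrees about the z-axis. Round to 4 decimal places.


x' = -16*cos(330) - 0*sin(330) = -13.8564
y' = -16*sin(330) + 0*cos(330) = 8
z' = 5

(-13.8564, 8, 5)


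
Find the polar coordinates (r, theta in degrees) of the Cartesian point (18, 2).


r = sqrt(18^2 + 2^2) = 18.1108
theta = atan2(2, 18) = 6.3402 degrees

r = 18.1108, theta = 6.3402 degrees


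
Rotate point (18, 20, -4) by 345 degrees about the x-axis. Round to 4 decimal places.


x' = 18
y' = 20*cos(345) - -4*sin(345) = 18.2832
z' = 20*sin(345) + -4*cos(345) = -9.0401

(18, 18.2832, -9.0401)


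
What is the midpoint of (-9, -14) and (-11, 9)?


Midpoint = ((-9+-11)/2, (-14+9)/2) = (-10, -2.5)

(-10, -2.5)


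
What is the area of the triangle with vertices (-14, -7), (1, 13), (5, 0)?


Area = |x1(y2-y3) + x2(y3-y1) + x3(y1-y2)| / 2
= |-14*(13-0) + 1*(0--7) + 5*(-7-13)| / 2
= 137.5

137.5


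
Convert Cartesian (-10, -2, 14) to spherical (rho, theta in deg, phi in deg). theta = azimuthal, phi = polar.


rho = sqrt((-10)^2 + (-2)^2 + 14^2) = 17.3205
theta = atan2(-2, -10) = 191.3099 deg
phi = acos(14/17.3205) = 36.0708 deg

rho = 17.3205, theta = 191.3099 deg, phi = 36.0708 deg


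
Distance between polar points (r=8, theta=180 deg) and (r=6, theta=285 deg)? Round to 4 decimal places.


d = sqrt(r1^2 + r2^2 - 2*r1*r2*cos(t2-t1))
d = sqrt(8^2 + 6^2 - 2*8*6*cos(285-180)) = 11.1735

11.1735


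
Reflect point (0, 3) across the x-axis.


Reflection across x-axis: (x, y) -> (x, -y)
(0, 3) -> (0, -3)

(0, -3)


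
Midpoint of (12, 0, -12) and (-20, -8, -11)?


Midpoint = ((12+-20)/2, (0+-8)/2, (-12+-11)/2) = (-4, -4, -11.5)

(-4, -4, -11.5)


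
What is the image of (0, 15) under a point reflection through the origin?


Reflection through origin: (x, y) -> (-x, -y)
(0, 15) -> (0, -15)

(0, -15)


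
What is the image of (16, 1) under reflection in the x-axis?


Reflection across x-axis: (x, y) -> (x, -y)
(16, 1) -> (16, -1)

(16, -1)


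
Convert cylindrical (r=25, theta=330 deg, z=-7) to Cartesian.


x = 25 * cos(330) = 21.6506
y = 25 * sin(330) = -12.5
z = -7

(21.6506, -12.5, -7)


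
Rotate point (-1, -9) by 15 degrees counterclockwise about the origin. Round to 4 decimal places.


x' = -1*cos(15) - -9*sin(15) = 1.3634
y' = -1*sin(15) + -9*cos(15) = -8.9522

(1.3634, -8.9522)


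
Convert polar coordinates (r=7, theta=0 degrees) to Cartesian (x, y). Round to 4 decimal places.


x = 7 * cos(0) = 7
y = 7 * sin(0) = 0

(7, 0)


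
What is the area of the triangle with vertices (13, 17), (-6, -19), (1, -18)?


Area = |x1(y2-y3) + x2(y3-y1) + x3(y1-y2)| / 2
= |13*(-19--18) + -6*(-18-17) + 1*(17--19)| / 2
= 116.5

116.5


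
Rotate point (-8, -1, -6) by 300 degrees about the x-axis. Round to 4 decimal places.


x' = -8
y' = -1*cos(300) - -6*sin(300) = -5.6962
z' = -1*sin(300) + -6*cos(300) = -2.134

(-8, -5.6962, -2.134)


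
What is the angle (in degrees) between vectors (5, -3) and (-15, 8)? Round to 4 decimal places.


dot = 5*-15 + -3*8 = -99
|u| = 5.831, |v| = 17
cos(angle) = -0.9987
angle = 177.1087 degrees

177.1087 degrees


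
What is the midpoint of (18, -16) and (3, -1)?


Midpoint = ((18+3)/2, (-16+-1)/2) = (10.5, -8.5)

(10.5, -8.5)


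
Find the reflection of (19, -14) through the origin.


Reflection through origin: (x, y) -> (-x, -y)
(19, -14) -> (-19, 14)

(-19, 14)


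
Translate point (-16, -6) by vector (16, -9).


Translation: (x+dx, y+dy) = (-16+16, -6+-9) = (0, -15)

(0, -15)


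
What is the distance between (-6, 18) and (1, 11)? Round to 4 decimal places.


d = sqrt((1--6)^2 + (11-18)^2) = 9.8995

9.8995


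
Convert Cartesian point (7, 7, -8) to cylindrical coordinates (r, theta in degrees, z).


r = sqrt(7^2 + 7^2) = 9.8995
theta = atan2(7, 7) = 45 deg
z = -8

r = 9.8995, theta = 45 deg, z = -8


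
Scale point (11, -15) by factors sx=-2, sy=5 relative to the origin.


Scaling: (x*sx, y*sy) = (11*-2, -15*5) = (-22, -75)

(-22, -75)


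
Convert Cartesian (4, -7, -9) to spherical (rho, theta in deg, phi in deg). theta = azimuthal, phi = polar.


rho = sqrt(4^2 + (-7)^2 + (-9)^2) = 12.083
theta = atan2(-7, 4) = 299.7449 deg
phi = acos(-9/12.083) = 138.1458 deg

rho = 12.083, theta = 299.7449 deg, phi = 138.1458 deg


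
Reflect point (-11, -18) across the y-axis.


Reflection across y-axis: (x, y) -> (-x, y)
(-11, -18) -> (11, -18)

(11, -18)


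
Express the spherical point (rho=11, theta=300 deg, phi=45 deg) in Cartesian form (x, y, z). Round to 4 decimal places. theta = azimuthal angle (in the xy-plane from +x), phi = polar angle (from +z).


x = 11 * sin(45) * cos(300) = 3.8891
y = 11 * sin(45) * sin(300) = -6.7361
z = 11 * cos(45) = 7.7782

(3.8891, -6.7361, 7.7782)


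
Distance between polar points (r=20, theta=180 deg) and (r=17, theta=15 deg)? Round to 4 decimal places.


d = sqrt(r1^2 + r2^2 - 2*r1*r2*cos(t2-t1))
d = sqrt(20^2 + 17^2 - 2*20*17*cos(15-180)) = 36.6855

36.6855


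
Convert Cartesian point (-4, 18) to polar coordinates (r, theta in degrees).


r = sqrt((-4)^2 + 18^2) = 18.4391
theta = atan2(18, -4) = 102.5288 degrees

r = 18.4391, theta = 102.5288 degrees


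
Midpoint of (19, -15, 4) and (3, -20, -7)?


Midpoint = ((19+3)/2, (-15+-20)/2, (4+-7)/2) = (11, -17.5, -1.5)

(11, -17.5, -1.5)


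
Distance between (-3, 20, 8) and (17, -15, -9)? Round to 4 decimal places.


d = sqrt((17--3)^2 + (-15-20)^2 + (-9-8)^2) = 43.7493

43.7493


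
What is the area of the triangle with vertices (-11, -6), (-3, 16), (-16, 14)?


Area = |x1(y2-y3) + x2(y3-y1) + x3(y1-y2)| / 2
= |-11*(16-14) + -3*(14--6) + -16*(-6-16)| / 2
= 135

135


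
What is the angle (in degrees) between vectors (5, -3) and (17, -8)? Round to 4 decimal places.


dot = 5*17 + -3*-8 = 109
|u| = 5.831, |v| = 18.7883
cos(angle) = 0.9949
angle = 5.7626 degrees

5.7626 degrees


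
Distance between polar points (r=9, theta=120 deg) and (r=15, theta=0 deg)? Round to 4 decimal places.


d = sqrt(r1^2 + r2^2 - 2*r1*r2*cos(t2-t1))
d = sqrt(9^2 + 15^2 - 2*9*15*cos(0-120)) = 21

21


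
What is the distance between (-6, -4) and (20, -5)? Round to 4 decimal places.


d = sqrt((20--6)^2 + (-5--4)^2) = 26.0192

26.0192


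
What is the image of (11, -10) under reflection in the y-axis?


Reflection across y-axis: (x, y) -> (-x, y)
(11, -10) -> (-11, -10)

(-11, -10)


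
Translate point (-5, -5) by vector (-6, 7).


Translation: (x+dx, y+dy) = (-5+-6, -5+7) = (-11, 2)

(-11, 2)


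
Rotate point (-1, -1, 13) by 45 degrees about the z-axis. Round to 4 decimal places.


x' = -1*cos(45) - -1*sin(45) = 0
y' = -1*sin(45) + -1*cos(45) = -1.4142
z' = 13

(0, -1.4142, 13)


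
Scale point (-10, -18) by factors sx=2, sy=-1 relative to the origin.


Scaling: (x*sx, y*sy) = (-10*2, -18*-1) = (-20, 18)

(-20, 18)


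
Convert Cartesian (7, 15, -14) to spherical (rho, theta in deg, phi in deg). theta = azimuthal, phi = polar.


rho = sqrt(7^2 + 15^2 + (-14)^2) = 21.6795
theta = atan2(15, 7) = 64.9831 deg
phi = acos(-14/21.6795) = 130.2236 deg

rho = 21.6795, theta = 64.9831 deg, phi = 130.2236 deg


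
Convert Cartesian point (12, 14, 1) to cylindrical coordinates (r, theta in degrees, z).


r = sqrt(12^2 + 14^2) = 18.4391
theta = atan2(14, 12) = 49.3987 deg
z = 1

r = 18.4391, theta = 49.3987 deg, z = 1


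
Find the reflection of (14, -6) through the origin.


Reflection through origin: (x, y) -> (-x, -y)
(14, -6) -> (-14, 6)

(-14, 6)


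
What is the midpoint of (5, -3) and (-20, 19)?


Midpoint = ((5+-20)/2, (-3+19)/2) = (-7.5, 8)

(-7.5, 8)


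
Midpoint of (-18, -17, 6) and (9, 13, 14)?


Midpoint = ((-18+9)/2, (-17+13)/2, (6+14)/2) = (-4.5, -2, 10)

(-4.5, -2, 10)


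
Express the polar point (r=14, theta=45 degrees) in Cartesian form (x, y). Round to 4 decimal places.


x = 14 * cos(45) = 9.8995
y = 14 * sin(45) = 9.8995

(9.8995, 9.8995)


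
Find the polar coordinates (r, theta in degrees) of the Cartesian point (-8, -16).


r = sqrt((-8)^2 + (-16)^2) = 17.8885
theta = atan2(-16, -8) = 243.4349 degrees

r = 17.8885, theta = 243.4349 degrees


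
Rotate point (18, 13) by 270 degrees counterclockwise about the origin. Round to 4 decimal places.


x' = 18*cos(270) - 13*sin(270) = 13
y' = 18*sin(270) + 13*cos(270) = -18

(13, -18)


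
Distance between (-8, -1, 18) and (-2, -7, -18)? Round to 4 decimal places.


d = sqrt((-2--8)^2 + (-7--1)^2 + (-18-18)^2) = 36.9865

36.9865


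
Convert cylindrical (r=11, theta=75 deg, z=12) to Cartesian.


x = 11 * cos(75) = 2.847
y = 11 * sin(75) = 10.6252
z = 12

(2.847, 10.6252, 12)


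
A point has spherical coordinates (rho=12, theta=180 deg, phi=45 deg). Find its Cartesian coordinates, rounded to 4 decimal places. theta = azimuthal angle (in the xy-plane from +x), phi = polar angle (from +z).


x = 12 * sin(45) * cos(180) = -8.4853
y = 12 * sin(45) * sin(180) = 0
z = 12 * cos(45) = 8.4853

(-8.4853, 0, 8.4853)


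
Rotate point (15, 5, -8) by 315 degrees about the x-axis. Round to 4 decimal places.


x' = 15
y' = 5*cos(315) - -8*sin(315) = -2.1213
z' = 5*sin(315) + -8*cos(315) = -9.1924

(15, -2.1213, -9.1924)


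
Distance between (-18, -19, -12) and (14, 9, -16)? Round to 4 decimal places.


d = sqrt((14--18)^2 + (9--19)^2 + (-16--12)^2) = 42.7083

42.7083


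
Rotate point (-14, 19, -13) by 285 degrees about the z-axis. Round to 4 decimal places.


x' = -14*cos(285) - 19*sin(285) = 14.7291
y' = -14*sin(285) + 19*cos(285) = 18.4405
z' = -13

(14.7291, 18.4405, -13)


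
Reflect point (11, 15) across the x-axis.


Reflection across x-axis: (x, y) -> (x, -y)
(11, 15) -> (11, -15)

(11, -15)


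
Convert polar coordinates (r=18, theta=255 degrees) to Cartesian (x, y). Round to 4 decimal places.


x = 18 * cos(255) = -4.6587
y = 18 * sin(255) = -17.3867

(-4.6587, -17.3867)


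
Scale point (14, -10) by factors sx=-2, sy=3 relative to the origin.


Scaling: (x*sx, y*sy) = (14*-2, -10*3) = (-28, -30)

(-28, -30)


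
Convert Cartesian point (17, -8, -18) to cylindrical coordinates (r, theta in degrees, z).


r = sqrt(17^2 + (-8)^2) = 18.7883
theta = atan2(-8, 17) = 334.7989 deg
z = -18

r = 18.7883, theta = 334.7989 deg, z = -18


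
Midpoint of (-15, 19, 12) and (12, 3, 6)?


Midpoint = ((-15+12)/2, (19+3)/2, (12+6)/2) = (-1.5, 11, 9)

(-1.5, 11, 9)


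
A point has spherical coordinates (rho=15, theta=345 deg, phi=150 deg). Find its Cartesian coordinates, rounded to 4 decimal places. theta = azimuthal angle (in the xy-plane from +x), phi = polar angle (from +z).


x = 15 * sin(150) * cos(345) = 7.2444
y = 15 * sin(150) * sin(345) = -1.9411
z = 15 * cos(150) = -12.9904

(7.2444, -1.9411, -12.9904)


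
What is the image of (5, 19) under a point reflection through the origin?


Reflection through origin: (x, y) -> (-x, -y)
(5, 19) -> (-5, -19)

(-5, -19)


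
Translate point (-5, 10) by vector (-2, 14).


Translation: (x+dx, y+dy) = (-5+-2, 10+14) = (-7, 24)

(-7, 24)


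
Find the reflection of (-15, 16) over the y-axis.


Reflection across y-axis: (x, y) -> (-x, y)
(-15, 16) -> (15, 16)

(15, 16)


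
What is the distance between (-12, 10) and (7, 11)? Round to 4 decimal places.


d = sqrt((7--12)^2 + (11-10)^2) = 19.0263

19.0263


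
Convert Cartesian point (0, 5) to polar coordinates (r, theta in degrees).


r = sqrt(0^2 + 5^2) = 5
theta = atan2(5, 0) = 90 degrees

r = 5, theta = 90 degrees


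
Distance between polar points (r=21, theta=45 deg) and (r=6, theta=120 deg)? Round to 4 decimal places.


d = sqrt(r1^2 + r2^2 - 2*r1*r2*cos(t2-t1))
d = sqrt(21^2 + 6^2 - 2*21*6*cos(120-45)) = 20.2923

20.2923


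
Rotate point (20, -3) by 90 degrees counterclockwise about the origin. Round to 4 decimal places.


x' = 20*cos(90) - -3*sin(90) = 3
y' = 20*sin(90) + -3*cos(90) = 20

(3, 20)


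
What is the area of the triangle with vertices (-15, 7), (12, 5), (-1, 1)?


Area = |x1(y2-y3) + x2(y3-y1) + x3(y1-y2)| / 2
= |-15*(5-1) + 12*(1-7) + -1*(7-5)| / 2
= 67

67


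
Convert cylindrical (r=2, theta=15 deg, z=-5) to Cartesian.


x = 2 * cos(15) = 1.9319
y = 2 * sin(15) = 0.5176
z = -5

(1.9319, 0.5176, -5)


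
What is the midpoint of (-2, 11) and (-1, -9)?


Midpoint = ((-2+-1)/2, (11+-9)/2) = (-1.5, 1)

(-1.5, 1)


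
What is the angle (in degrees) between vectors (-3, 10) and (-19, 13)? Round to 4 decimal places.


dot = -3*-19 + 10*13 = 187
|u| = 10.4403, |v| = 23.0217
cos(angle) = 0.778
angle = 38.9204 degrees

38.9204 degrees


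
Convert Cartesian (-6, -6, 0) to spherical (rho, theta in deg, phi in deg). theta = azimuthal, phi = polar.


rho = sqrt((-6)^2 + (-6)^2 + 0^2) = 8.4853
theta = atan2(-6, -6) = 225 deg
phi = acos(0/8.4853) = 90 deg

rho = 8.4853, theta = 225 deg, phi = 90 deg


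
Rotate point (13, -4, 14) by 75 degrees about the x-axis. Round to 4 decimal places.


x' = 13
y' = -4*cos(75) - 14*sin(75) = -14.5582
z' = -4*sin(75) + 14*cos(75) = -0.2402

(13, -14.5582, -0.2402)


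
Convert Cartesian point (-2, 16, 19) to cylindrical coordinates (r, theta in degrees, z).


r = sqrt((-2)^2 + 16^2) = 16.1245
theta = atan2(16, -2) = 97.125 deg
z = 19

r = 16.1245, theta = 97.125 deg, z = 19


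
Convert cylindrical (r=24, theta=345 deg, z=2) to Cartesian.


x = 24 * cos(345) = 23.1822
y = 24 * sin(345) = -6.2117
z = 2

(23.1822, -6.2117, 2)


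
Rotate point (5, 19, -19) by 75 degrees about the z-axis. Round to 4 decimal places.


x' = 5*cos(75) - 19*sin(75) = -17.0585
y' = 5*sin(75) + 19*cos(75) = 9.7472
z' = -19

(-17.0585, 9.7472, -19)


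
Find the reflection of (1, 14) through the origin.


Reflection through origin: (x, y) -> (-x, -y)
(1, 14) -> (-1, -14)

(-1, -14)


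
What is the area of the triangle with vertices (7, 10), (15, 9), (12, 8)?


Area = |x1(y2-y3) + x2(y3-y1) + x3(y1-y2)| / 2
= |7*(9-8) + 15*(8-10) + 12*(10-9)| / 2
= 5.5

5.5


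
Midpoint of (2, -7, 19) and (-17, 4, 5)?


Midpoint = ((2+-17)/2, (-7+4)/2, (19+5)/2) = (-7.5, -1.5, 12)

(-7.5, -1.5, 12)


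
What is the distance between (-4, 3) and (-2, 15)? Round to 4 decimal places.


d = sqrt((-2--4)^2 + (15-3)^2) = 12.1655

12.1655


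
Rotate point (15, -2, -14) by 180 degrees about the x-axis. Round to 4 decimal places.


x' = 15
y' = -2*cos(180) - -14*sin(180) = 2
z' = -2*sin(180) + -14*cos(180) = 14

(15, 2, 14)


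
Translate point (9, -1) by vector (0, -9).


Translation: (x+dx, y+dy) = (9+0, -1+-9) = (9, -10)

(9, -10)


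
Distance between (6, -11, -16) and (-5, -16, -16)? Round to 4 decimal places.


d = sqrt((-5-6)^2 + (-16--11)^2 + (-16--16)^2) = 12.083

12.083


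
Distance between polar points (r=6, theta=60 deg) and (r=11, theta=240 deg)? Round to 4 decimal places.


d = sqrt(r1^2 + r2^2 - 2*r1*r2*cos(t2-t1))
d = sqrt(6^2 + 11^2 - 2*6*11*cos(240-60)) = 17

17


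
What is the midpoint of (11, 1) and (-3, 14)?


Midpoint = ((11+-3)/2, (1+14)/2) = (4, 7.5)

(4, 7.5)


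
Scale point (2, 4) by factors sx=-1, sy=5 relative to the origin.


Scaling: (x*sx, y*sy) = (2*-1, 4*5) = (-2, 20)

(-2, 20)


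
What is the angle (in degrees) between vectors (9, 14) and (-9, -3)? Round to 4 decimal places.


dot = 9*-9 + 14*-3 = -123
|u| = 16.6433, |v| = 9.4868
cos(angle) = -0.779
angle = 141.1702 degrees

141.1702 degrees


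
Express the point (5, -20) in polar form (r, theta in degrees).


r = sqrt(5^2 + (-20)^2) = 20.6155
theta = atan2(-20, 5) = 284.0362 degrees

r = 20.6155, theta = 284.0362 degrees


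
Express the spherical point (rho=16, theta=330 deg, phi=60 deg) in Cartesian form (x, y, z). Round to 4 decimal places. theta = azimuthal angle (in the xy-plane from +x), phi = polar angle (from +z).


x = 16 * sin(60) * cos(330) = 12
y = 16 * sin(60) * sin(330) = -6.9282
z = 16 * cos(60) = 8

(12, -6.9282, 8)


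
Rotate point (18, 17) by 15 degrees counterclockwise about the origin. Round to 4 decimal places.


x' = 18*cos(15) - 17*sin(15) = 12.9867
y' = 18*sin(15) + 17*cos(15) = 21.0795

(12.9867, 21.0795)


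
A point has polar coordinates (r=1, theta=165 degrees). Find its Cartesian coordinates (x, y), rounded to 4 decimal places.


x = 1 * cos(165) = -0.9659
y = 1 * sin(165) = 0.2588

(-0.9659, 0.2588)


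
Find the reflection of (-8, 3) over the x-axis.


Reflection across x-axis: (x, y) -> (x, -y)
(-8, 3) -> (-8, -3)

(-8, -3)


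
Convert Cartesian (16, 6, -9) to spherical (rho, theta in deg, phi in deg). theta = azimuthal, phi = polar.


rho = sqrt(16^2 + 6^2 + (-9)^2) = 19.3132
theta = atan2(6, 16) = 20.556 deg
phi = acos(-9/19.3132) = 117.7751 deg

rho = 19.3132, theta = 20.556 deg, phi = 117.7751 deg


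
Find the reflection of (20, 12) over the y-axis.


Reflection across y-axis: (x, y) -> (-x, y)
(20, 12) -> (-20, 12)

(-20, 12)


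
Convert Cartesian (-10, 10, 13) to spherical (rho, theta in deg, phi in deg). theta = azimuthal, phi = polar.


rho = sqrt((-10)^2 + 10^2 + 13^2) = 19.2094
theta = atan2(10, -10) = 135 deg
phi = acos(13/19.2094) = 47.4096 deg

rho = 19.2094, theta = 135 deg, phi = 47.4096 deg


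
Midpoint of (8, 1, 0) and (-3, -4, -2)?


Midpoint = ((8+-3)/2, (1+-4)/2, (0+-2)/2) = (2.5, -1.5, -1)

(2.5, -1.5, -1)


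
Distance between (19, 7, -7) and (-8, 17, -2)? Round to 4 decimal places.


d = sqrt((-8-19)^2 + (17-7)^2 + (-2--7)^2) = 29.2233

29.2233


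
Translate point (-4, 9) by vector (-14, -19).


Translation: (x+dx, y+dy) = (-4+-14, 9+-19) = (-18, -10)

(-18, -10)


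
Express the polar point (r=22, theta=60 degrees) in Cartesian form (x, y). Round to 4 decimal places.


x = 22 * cos(60) = 11
y = 22 * sin(60) = 19.0526

(11, 19.0526)


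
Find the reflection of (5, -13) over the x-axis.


Reflection across x-axis: (x, y) -> (x, -y)
(5, -13) -> (5, 13)

(5, 13)


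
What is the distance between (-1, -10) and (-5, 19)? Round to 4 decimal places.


d = sqrt((-5--1)^2 + (19--10)^2) = 29.2746

29.2746


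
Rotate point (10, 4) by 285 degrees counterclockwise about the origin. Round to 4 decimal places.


x' = 10*cos(285) - 4*sin(285) = 6.4519
y' = 10*sin(285) + 4*cos(285) = -8.624

(6.4519, -8.624)


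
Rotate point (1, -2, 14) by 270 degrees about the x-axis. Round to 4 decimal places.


x' = 1
y' = -2*cos(270) - 14*sin(270) = 14
z' = -2*sin(270) + 14*cos(270) = 2

(1, 14, 2)


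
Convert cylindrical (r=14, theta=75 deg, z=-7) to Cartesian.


x = 14 * cos(75) = 3.6235
y = 14 * sin(75) = 13.523
z = -7

(3.6235, 13.523, -7)


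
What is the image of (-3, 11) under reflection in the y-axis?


Reflection across y-axis: (x, y) -> (-x, y)
(-3, 11) -> (3, 11)

(3, 11)


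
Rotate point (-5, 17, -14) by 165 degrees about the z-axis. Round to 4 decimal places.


x' = -5*cos(165) - 17*sin(165) = 0.4297
y' = -5*sin(165) + 17*cos(165) = -17.7148
z' = -14

(0.4297, -17.7148, -14)


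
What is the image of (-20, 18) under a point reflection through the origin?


Reflection through origin: (x, y) -> (-x, -y)
(-20, 18) -> (20, -18)

(20, -18)


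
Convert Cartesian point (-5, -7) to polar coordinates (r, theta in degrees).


r = sqrt((-5)^2 + (-7)^2) = 8.6023
theta = atan2(-7, -5) = 234.4623 degrees

r = 8.6023, theta = 234.4623 degrees


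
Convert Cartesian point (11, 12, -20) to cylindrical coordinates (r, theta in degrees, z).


r = sqrt(11^2 + 12^2) = 16.2788
theta = atan2(12, 11) = 47.4896 deg
z = -20

r = 16.2788, theta = 47.4896 deg, z = -20


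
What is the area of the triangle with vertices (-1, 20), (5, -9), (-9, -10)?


Area = |x1(y2-y3) + x2(y3-y1) + x3(y1-y2)| / 2
= |-1*(-9--10) + 5*(-10-20) + -9*(20--9)| / 2
= 206

206


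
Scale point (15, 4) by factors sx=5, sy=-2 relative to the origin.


Scaling: (x*sx, y*sy) = (15*5, 4*-2) = (75, -8)

(75, -8)


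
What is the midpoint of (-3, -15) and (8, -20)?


Midpoint = ((-3+8)/2, (-15+-20)/2) = (2.5, -17.5)

(2.5, -17.5)


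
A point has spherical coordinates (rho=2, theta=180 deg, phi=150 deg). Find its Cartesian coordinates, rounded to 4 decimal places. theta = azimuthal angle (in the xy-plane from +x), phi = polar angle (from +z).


x = 2 * sin(150) * cos(180) = -1
y = 2 * sin(150) * sin(180) = 0
z = 2 * cos(150) = -1.7321

(-1, 0, -1.7321)


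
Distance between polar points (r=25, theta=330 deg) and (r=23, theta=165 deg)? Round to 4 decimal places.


d = sqrt(r1^2 + r2^2 - 2*r1*r2*cos(t2-t1))
d = sqrt(25^2 + 23^2 - 2*25*23*cos(165-330)) = 47.5901

47.5901


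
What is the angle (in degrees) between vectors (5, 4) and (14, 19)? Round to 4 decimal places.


dot = 5*14 + 4*19 = 146
|u| = 6.4031, |v| = 23.6008
cos(angle) = 0.9661
angle = 14.9558 degrees

14.9558 degrees


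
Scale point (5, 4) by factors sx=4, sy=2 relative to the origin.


Scaling: (x*sx, y*sy) = (5*4, 4*2) = (20, 8)

(20, 8)


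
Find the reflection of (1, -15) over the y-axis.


Reflection across y-axis: (x, y) -> (-x, y)
(1, -15) -> (-1, -15)

(-1, -15)


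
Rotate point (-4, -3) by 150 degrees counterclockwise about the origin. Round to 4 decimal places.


x' = -4*cos(150) - -3*sin(150) = 4.9641
y' = -4*sin(150) + -3*cos(150) = 0.5981

(4.9641, 0.5981)


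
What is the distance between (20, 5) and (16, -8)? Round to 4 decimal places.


d = sqrt((16-20)^2 + (-8-5)^2) = 13.6015

13.6015


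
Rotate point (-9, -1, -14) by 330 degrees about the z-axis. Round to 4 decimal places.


x' = -9*cos(330) - -1*sin(330) = -8.2942
y' = -9*sin(330) + -1*cos(330) = 3.634
z' = -14

(-8.2942, 3.634, -14)


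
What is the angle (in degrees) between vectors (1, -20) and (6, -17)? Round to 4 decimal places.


dot = 1*6 + -20*-17 = 346
|u| = 20.025, |v| = 18.0278
cos(angle) = 0.9584
angle = 16.5776 degrees

16.5776 degrees


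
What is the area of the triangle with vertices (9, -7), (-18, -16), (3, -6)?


Area = |x1(y2-y3) + x2(y3-y1) + x3(y1-y2)| / 2
= |9*(-16--6) + -18*(-6--7) + 3*(-7--16)| / 2
= 40.5

40.5


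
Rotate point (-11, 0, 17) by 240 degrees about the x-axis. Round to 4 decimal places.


x' = -11
y' = 0*cos(240) - 17*sin(240) = 14.7224
z' = 0*sin(240) + 17*cos(240) = -8.5

(-11, 14.7224, -8.5)


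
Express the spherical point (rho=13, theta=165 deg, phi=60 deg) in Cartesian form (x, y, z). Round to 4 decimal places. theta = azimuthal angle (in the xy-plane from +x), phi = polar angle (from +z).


x = 13 * sin(60) * cos(165) = -10.8747
y = 13 * sin(60) * sin(165) = 2.9139
z = 13 * cos(60) = 6.5

(-10.8747, 2.9139, 6.5)


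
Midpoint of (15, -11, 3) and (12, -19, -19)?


Midpoint = ((15+12)/2, (-11+-19)/2, (3+-19)/2) = (13.5, -15, -8)

(13.5, -15, -8)


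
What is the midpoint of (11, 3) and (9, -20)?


Midpoint = ((11+9)/2, (3+-20)/2) = (10, -8.5)

(10, -8.5)


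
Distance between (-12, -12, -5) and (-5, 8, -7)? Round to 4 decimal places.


d = sqrt((-5--12)^2 + (8--12)^2 + (-7--5)^2) = 21.2838

21.2838


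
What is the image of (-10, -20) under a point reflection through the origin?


Reflection through origin: (x, y) -> (-x, -y)
(-10, -20) -> (10, 20)

(10, 20)


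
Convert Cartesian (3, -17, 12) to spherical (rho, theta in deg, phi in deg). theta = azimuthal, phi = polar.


rho = sqrt(3^2 + (-17)^2 + 12^2) = 21.0238
theta = atan2(-17, 3) = 280.008 deg
phi = acos(12/21.0238) = 55.1952 deg

rho = 21.0238, theta = 280.008 deg, phi = 55.1952 deg


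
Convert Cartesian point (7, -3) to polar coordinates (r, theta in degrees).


r = sqrt(7^2 + (-3)^2) = 7.6158
theta = atan2(-3, 7) = 336.8014 degrees

r = 7.6158, theta = 336.8014 degrees


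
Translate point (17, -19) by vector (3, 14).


Translation: (x+dx, y+dy) = (17+3, -19+14) = (20, -5)

(20, -5)


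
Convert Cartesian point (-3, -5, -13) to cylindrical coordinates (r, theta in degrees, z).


r = sqrt((-3)^2 + (-5)^2) = 5.831
theta = atan2(-5, -3) = 239.0362 deg
z = -13

r = 5.831, theta = 239.0362 deg, z = -13


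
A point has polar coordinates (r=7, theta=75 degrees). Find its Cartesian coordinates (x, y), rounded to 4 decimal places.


x = 7 * cos(75) = 1.8117
y = 7 * sin(75) = 6.7615

(1.8117, 6.7615)


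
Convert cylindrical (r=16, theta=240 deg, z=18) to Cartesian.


x = 16 * cos(240) = -8
y = 16 * sin(240) = -13.8564
z = 18

(-8, -13.8564, 18)


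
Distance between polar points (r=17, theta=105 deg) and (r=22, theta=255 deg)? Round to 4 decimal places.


d = sqrt(r1^2 + r2^2 - 2*r1*r2*cos(t2-t1))
d = sqrt(17^2 + 22^2 - 2*17*22*cos(255-105)) = 37.6933

37.6933


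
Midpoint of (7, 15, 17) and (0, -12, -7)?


Midpoint = ((7+0)/2, (15+-12)/2, (17+-7)/2) = (3.5, 1.5, 5)

(3.5, 1.5, 5)


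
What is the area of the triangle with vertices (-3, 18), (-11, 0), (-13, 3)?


Area = |x1(y2-y3) + x2(y3-y1) + x3(y1-y2)| / 2
= |-3*(0-3) + -11*(3-18) + -13*(18-0)| / 2
= 30

30


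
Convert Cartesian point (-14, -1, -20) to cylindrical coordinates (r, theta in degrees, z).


r = sqrt((-14)^2 + (-1)^2) = 14.0357
theta = atan2(-1, -14) = 184.0856 deg
z = -20

r = 14.0357, theta = 184.0856 deg, z = -20


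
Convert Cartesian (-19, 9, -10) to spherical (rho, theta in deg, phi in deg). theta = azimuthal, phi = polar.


rho = sqrt((-19)^2 + 9^2 + (-10)^2) = 23.2809
theta = atan2(9, -19) = 154.6538 deg
phi = acos(-10/23.2809) = 115.4382 deg

rho = 23.2809, theta = 154.6538 deg, phi = 115.4382 deg


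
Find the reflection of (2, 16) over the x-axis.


Reflection across x-axis: (x, y) -> (x, -y)
(2, 16) -> (2, -16)

(2, -16)


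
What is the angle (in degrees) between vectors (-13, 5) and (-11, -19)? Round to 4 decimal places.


dot = -13*-11 + 5*-19 = 48
|u| = 13.9284, |v| = 21.9545
cos(angle) = 0.157
angle = 80.9689 degrees

80.9689 degrees


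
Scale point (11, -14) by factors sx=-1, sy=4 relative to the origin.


Scaling: (x*sx, y*sy) = (11*-1, -14*4) = (-11, -56)

(-11, -56)


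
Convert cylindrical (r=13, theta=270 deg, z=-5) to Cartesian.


x = 13 * cos(270) = 0
y = 13 * sin(270) = -13
z = -5

(0, -13, -5)


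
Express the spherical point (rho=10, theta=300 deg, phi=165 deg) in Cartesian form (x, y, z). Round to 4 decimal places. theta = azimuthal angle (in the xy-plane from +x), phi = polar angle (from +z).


x = 10 * sin(165) * cos(300) = 1.2941
y = 10 * sin(165) * sin(300) = -2.2414
z = 10 * cos(165) = -9.6593

(1.2941, -2.2414, -9.6593)


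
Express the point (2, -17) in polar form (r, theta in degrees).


r = sqrt(2^2 + (-17)^2) = 17.1172
theta = atan2(-17, 2) = 276.7098 degrees

r = 17.1172, theta = 276.7098 degrees


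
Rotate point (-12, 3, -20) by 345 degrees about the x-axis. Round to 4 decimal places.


x' = -12
y' = 3*cos(345) - -20*sin(345) = -2.2786
z' = 3*sin(345) + -20*cos(345) = -20.095

(-12, -2.2786, -20.095)


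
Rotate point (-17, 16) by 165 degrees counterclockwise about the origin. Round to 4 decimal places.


x' = -17*cos(165) - 16*sin(165) = 12.2796
y' = -17*sin(165) + 16*cos(165) = -19.8547

(12.2796, -19.8547)


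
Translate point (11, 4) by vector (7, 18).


Translation: (x+dx, y+dy) = (11+7, 4+18) = (18, 22)

(18, 22)


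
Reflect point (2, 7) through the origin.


Reflection through origin: (x, y) -> (-x, -y)
(2, 7) -> (-2, -7)

(-2, -7)


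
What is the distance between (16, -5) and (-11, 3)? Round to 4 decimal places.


d = sqrt((-11-16)^2 + (3--5)^2) = 28.1603

28.1603


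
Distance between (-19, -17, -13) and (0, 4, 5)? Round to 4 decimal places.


d = sqrt((0--19)^2 + (4--17)^2 + (5--13)^2) = 33.5559

33.5559


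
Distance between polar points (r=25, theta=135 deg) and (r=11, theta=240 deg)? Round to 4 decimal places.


d = sqrt(r1^2 + r2^2 - 2*r1*r2*cos(t2-t1))
d = sqrt(25^2 + 11^2 - 2*25*11*cos(240-135)) = 29.8052

29.8052


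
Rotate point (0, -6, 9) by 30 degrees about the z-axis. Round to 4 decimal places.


x' = 0*cos(30) - -6*sin(30) = 3
y' = 0*sin(30) + -6*cos(30) = -5.1962
z' = 9

(3, -5.1962, 9)


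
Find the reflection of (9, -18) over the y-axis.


Reflection across y-axis: (x, y) -> (-x, y)
(9, -18) -> (-9, -18)

(-9, -18)


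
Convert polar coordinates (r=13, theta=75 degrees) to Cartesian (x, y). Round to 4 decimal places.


x = 13 * cos(75) = 3.3646
y = 13 * sin(75) = 12.557

(3.3646, 12.557)


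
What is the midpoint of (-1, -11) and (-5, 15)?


Midpoint = ((-1+-5)/2, (-11+15)/2) = (-3, 2)

(-3, 2)


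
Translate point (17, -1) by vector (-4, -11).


Translation: (x+dx, y+dy) = (17+-4, -1+-11) = (13, -12)

(13, -12)


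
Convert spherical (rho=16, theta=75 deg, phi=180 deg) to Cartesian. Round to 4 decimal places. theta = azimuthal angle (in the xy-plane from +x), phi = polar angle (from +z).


x = 16 * sin(180) * cos(75) = 0
y = 16 * sin(180) * sin(75) = 0
z = 16 * cos(180) = -16

(0, 0, -16)


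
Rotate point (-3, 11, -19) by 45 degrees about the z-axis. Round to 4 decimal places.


x' = -3*cos(45) - 11*sin(45) = -9.8995
y' = -3*sin(45) + 11*cos(45) = 5.6569
z' = -19

(-9.8995, 5.6569, -19)


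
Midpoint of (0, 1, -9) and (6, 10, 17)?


Midpoint = ((0+6)/2, (1+10)/2, (-9+17)/2) = (3, 5.5, 4)

(3, 5.5, 4)


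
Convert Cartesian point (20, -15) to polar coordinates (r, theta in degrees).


r = sqrt(20^2 + (-15)^2) = 25
theta = atan2(-15, 20) = 323.1301 degrees

r = 25, theta = 323.1301 degrees


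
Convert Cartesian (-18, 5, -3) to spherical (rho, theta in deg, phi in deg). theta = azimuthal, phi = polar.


rho = sqrt((-18)^2 + 5^2 + (-3)^2) = 18.9209
theta = atan2(5, -18) = 164.4759 deg
phi = acos(-3/18.9209) = 99.123 deg

rho = 18.9209, theta = 164.4759 deg, phi = 99.123 deg


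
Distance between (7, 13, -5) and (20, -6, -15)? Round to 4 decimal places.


d = sqrt((20-7)^2 + (-6-13)^2 + (-15--5)^2) = 25.0998

25.0998
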